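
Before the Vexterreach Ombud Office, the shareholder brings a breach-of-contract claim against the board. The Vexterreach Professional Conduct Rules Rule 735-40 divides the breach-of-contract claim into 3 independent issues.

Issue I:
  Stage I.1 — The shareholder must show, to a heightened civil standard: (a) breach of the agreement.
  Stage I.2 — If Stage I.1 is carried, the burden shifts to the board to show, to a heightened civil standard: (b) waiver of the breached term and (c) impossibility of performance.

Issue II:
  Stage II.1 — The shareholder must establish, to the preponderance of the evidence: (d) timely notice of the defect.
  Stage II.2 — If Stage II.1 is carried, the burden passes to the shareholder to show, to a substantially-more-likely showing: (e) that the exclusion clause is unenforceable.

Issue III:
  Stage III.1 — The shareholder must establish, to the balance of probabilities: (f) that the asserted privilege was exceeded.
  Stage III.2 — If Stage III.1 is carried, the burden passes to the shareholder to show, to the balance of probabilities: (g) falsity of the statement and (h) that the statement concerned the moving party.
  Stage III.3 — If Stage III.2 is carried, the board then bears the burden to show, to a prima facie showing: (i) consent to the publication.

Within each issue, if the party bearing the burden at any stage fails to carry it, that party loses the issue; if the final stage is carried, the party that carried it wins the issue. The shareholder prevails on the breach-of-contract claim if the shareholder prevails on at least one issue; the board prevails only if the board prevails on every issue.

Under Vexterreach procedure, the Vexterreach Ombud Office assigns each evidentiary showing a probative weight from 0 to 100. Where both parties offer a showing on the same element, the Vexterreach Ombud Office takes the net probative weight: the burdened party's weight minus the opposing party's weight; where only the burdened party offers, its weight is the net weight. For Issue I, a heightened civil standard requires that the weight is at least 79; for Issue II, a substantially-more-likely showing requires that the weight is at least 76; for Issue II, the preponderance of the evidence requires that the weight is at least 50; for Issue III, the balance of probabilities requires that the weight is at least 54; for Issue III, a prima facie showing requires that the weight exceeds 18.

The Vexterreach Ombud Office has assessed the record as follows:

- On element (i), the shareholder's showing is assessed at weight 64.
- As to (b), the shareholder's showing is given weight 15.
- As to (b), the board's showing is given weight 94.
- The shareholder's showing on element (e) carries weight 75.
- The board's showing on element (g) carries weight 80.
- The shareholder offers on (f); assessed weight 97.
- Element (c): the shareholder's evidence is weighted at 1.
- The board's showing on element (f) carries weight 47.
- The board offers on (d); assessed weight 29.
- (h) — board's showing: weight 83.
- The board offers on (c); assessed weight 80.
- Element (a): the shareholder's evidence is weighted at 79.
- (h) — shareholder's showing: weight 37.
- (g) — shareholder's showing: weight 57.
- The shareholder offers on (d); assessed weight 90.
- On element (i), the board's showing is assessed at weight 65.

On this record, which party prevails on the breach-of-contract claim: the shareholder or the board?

board

— Issue I —
Stage I.1 — burden on shareholder; standard: a heightened civil standard (weight is at least 79).
    (a): 79 ≥ 79 [met]
  All elements met. The burden passes to the board.
Stage I.2 — burden on board; standard: a heightened civil standard (weight is at least 79).
    (b): 94 − 15 = 79 ≥ 79 [met]
    (c): 80 − 1 = 79 ≥ 79 [met]
  Stage I.2 carried; the final stage is satisfied.
With every stage satisfied, the board prevails on this issue.
— Issue II —
Stage II.1 — burden on shareholder; standard: the preponderance of the evidence (weight is at least 50).
    (d): 90 − 29 = 61 ≥ 50 [met]
  All elements met. The shareholder retains the burden for Stage II.2.
Stage II.2 — burden on shareholder; standard: a substantially-more-likely showing (weight is at least 76).
    (e): 75 < 76 [not met]
  Not every element is met, so the shareholder fails to carry Stage II.2.
So the board prevails on this issue.
— Issue III —
Stage III.1 (shareholder, the balance of probabilities, weight is at least 54): (f) net 97−47=50 < 54 — fails.
  Stage III.1 not carried; the shareholder fails its burden.
So the board prevails on this issue.
Per-issue: Issue I → board; Issue II → board; Issue III → board. The shareholder must prevail on at least one issue; overall, the board prevails.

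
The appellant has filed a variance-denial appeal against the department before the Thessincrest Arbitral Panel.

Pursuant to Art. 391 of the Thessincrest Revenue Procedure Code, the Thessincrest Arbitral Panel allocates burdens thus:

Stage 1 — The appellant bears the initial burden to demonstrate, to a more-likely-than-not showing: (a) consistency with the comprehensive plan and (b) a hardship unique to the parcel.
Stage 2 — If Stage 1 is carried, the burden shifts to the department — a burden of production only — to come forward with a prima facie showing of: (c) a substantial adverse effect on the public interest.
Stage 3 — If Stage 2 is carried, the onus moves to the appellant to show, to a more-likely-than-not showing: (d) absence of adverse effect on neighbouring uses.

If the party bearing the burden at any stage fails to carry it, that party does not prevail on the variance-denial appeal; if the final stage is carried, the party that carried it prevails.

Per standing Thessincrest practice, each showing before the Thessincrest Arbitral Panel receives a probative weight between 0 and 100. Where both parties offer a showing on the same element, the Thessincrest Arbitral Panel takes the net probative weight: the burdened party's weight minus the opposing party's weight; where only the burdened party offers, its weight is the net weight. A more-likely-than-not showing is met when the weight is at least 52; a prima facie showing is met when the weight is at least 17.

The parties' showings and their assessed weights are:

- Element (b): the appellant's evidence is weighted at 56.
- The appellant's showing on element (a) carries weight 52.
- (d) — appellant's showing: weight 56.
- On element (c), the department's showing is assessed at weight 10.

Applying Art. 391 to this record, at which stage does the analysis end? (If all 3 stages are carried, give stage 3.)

Stage 1 (appellant, a more-likely-than-not showing, weight is at least 52): (a) 52 ≥ 52 — meets; (b) 56 ≥ 52 — meets.
  The appellant carries Stage 1; the department now bears the burden.
Stage 2 (department, a prima facie showing, weight is at least 17): (c) 10 < 17 — fails.
  Stage 2 not carried; the department fails its burden.
So the appellant prevails.

stage 2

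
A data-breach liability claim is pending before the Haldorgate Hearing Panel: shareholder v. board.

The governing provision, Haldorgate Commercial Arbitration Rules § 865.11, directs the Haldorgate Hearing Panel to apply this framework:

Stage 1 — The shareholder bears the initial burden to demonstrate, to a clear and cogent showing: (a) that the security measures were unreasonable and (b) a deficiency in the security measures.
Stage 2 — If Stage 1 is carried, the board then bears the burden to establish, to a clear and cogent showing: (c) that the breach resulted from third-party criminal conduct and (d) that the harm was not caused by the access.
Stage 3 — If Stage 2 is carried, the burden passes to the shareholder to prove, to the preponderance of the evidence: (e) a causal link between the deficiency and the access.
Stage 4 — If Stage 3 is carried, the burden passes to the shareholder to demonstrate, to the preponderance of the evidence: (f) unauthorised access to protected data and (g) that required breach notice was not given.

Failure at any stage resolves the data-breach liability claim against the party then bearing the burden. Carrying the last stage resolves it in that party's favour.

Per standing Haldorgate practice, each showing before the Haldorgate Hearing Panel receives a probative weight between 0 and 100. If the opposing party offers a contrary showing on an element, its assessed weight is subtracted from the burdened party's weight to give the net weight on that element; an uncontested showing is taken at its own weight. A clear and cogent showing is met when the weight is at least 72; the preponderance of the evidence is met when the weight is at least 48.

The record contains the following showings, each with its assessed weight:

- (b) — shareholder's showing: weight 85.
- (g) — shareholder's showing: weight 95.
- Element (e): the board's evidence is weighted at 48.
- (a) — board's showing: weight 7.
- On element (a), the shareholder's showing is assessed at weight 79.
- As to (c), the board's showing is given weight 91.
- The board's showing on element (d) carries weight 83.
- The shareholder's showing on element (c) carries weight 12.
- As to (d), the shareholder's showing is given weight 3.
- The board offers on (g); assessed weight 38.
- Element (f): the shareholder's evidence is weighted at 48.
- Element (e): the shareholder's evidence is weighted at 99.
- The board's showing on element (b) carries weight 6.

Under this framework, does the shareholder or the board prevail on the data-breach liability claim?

Stage 1 — burden on shareholder; standard: a clear and cogent showing (weight is at least 72).
    (a): 79 − 7 = 72 ≥ 72 [met]
    (b): 85 − 6 = 79 ≥ 72 [met]
  Stage 1 carried; the burden shifts to the board.
Stage 2 — burden on board; standard: a clear and cogent showing (weight is at least 72).
    (c): 91 − 12 = 79 ≥ 72 [met]
    (d): 83 − 3 = 80 ≥ 72 [met]
  Stage 2 carried; the burden shifts to the shareholder.
Stage 3 — burden on shareholder; standard: the preponderance of the evidence (weight is at least 48).
    (e): 99 − 48 = 51 ≥ 48 [met]
  Stage 3 is satisfied; the shareholder continues to bear the burden.
Stage 4 — burden on shareholder; standard: the preponderance of the evidence (weight is at least 48).
    (f): 48 ≥ 48 [met]
    (g): 95 − 38 = 57 ≥ 48 [met]
  Stage 4 carried; the final stage is satisfied.
With every stage satisfied, the shareholder prevails.

shareholder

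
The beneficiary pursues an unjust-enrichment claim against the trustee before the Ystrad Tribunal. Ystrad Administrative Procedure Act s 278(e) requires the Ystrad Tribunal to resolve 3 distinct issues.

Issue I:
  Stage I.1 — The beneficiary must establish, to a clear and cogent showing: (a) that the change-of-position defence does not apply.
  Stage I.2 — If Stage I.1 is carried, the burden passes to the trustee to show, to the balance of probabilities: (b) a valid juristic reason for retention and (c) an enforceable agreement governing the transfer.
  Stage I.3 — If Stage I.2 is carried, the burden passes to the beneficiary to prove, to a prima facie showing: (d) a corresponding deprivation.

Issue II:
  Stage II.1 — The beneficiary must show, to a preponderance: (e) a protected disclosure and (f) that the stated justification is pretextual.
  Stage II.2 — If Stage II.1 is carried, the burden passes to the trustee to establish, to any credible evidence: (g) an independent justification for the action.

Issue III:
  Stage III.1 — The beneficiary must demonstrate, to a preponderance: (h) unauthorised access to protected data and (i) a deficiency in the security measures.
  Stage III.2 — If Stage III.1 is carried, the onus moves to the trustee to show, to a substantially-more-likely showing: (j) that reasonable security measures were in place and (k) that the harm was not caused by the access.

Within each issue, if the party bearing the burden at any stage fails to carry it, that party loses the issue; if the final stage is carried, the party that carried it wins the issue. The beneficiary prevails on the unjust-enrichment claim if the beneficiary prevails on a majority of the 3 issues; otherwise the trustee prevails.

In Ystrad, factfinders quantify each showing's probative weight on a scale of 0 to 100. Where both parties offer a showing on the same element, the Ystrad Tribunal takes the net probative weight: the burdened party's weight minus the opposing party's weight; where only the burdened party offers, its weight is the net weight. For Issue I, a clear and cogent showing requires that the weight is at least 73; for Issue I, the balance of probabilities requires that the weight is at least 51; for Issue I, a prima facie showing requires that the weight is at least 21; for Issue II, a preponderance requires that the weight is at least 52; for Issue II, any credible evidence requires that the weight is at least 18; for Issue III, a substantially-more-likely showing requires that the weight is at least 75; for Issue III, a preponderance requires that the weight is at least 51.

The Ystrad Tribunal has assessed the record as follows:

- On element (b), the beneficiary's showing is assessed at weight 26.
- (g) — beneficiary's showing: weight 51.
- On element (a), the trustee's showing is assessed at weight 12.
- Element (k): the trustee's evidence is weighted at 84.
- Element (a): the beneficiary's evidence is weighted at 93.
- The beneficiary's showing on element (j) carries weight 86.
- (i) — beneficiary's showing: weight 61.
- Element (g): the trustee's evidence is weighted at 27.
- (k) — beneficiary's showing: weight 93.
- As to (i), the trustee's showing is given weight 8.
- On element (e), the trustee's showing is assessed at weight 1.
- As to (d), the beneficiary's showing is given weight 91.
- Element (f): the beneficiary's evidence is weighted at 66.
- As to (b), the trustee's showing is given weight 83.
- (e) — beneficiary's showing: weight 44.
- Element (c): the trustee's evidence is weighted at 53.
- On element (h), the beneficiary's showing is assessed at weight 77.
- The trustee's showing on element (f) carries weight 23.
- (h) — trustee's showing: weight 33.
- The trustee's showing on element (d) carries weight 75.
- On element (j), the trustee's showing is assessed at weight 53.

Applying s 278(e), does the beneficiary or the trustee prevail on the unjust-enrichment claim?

trustee

— Issue I —
Stage I.1 (beneficiary, a clear and cogent showing, weight is at least 73): (a) net 93−12=81 ≥ 73 — meets.
  All elements met. The burden passes to the trustee.
Stage I.2 (trustee, the balance of probabilities, weight is at least 51): (b) net 83−26=57 ≥ 51 — meets; (c) 53 ≥ 51 — meets.
  The trustee carries Stage I.2; the beneficiary now bears the burden.
Stage I.3 (beneficiary, a prima facie showing, weight is at least 21): (d) net 91−75=16 < 21 — fails.
  The beneficiary does not carry Stage I.3.
So the trustee prevails on this issue.
— Issue II —
Stage II.1 (beneficiary, a preponderance, weight is at least 52): (e) net 44−1=43 < 52 — fails; (f) net 66−23=43 < 52 — fails.
  Not every element is met, so the beneficiary fails to carry Stage II.1.
The analysis ends at Stage II.1; the trustee prevails on this issue.
— Issue III —
Stage III.1 — burden on beneficiary; standard: a preponderance (weight is at least 51).
    (h): 77 − 33 = 44 < 51 [not met]
    (i): 61 − 8 = 53 ≥ 51 [met]
  Stage III.1 not carried; the beneficiary fails its burden.
So the trustee prevails on this issue.
Per-issue: Issue I → trustee; Issue II → trustee; Issue III → trustee. The beneficiary must prevail on a majority of issues; overall, the trustee prevails.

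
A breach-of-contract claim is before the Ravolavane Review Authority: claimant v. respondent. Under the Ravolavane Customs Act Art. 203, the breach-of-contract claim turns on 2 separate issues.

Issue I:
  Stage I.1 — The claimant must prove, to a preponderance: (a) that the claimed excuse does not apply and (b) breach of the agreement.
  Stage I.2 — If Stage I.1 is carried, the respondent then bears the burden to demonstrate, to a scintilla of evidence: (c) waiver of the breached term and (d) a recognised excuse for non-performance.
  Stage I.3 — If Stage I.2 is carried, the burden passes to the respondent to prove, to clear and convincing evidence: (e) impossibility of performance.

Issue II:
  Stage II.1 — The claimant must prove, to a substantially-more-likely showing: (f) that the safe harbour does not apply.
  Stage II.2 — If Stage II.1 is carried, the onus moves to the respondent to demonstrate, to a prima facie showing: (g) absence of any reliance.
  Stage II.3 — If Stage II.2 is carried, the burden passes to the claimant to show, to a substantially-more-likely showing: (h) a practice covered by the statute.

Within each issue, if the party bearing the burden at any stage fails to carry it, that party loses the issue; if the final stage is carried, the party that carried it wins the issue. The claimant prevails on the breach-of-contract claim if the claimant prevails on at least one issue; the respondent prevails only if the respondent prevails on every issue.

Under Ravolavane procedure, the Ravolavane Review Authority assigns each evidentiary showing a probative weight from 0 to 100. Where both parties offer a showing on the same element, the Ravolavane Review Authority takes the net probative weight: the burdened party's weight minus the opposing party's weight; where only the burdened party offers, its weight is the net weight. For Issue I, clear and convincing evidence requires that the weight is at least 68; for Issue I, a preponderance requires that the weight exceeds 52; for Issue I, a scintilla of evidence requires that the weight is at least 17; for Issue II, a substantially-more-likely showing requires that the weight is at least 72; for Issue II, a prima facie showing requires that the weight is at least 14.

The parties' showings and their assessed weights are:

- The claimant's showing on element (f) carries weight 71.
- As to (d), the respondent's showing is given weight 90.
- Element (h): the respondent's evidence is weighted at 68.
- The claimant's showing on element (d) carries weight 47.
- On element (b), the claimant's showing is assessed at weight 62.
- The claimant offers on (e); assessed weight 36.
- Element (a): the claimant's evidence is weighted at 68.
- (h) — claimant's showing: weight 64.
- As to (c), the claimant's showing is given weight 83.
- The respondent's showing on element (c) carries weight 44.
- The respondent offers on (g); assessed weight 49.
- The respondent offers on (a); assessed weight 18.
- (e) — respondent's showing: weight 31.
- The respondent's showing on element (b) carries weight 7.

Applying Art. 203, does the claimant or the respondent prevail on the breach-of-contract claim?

— Issue I —
Stage I.1 (claimant, a preponderance, weight exceeds 52): (a) net 68−18=50 ≤ 52 — fails; (b) net 62−7=55 > 52 — meets.
  Not every element is met, so the claimant fails to carry Stage I.1.
The analysis ends at Stage I.1; the respondent prevails on this issue.
— Issue II —
Stage II.1 — burden on claimant; standard: a substantially-more-likely showing (weight is at least 72).
    (f): 71 < 72 [not met]
  Stage II.1 not carried; the claimant fails its burden.
The respondent prevails on this issue.
Per-issue: Issue I → respondent; Issue II → respondent. The claimant must prevail on at least one issue; overall, the respondent prevails.

respondent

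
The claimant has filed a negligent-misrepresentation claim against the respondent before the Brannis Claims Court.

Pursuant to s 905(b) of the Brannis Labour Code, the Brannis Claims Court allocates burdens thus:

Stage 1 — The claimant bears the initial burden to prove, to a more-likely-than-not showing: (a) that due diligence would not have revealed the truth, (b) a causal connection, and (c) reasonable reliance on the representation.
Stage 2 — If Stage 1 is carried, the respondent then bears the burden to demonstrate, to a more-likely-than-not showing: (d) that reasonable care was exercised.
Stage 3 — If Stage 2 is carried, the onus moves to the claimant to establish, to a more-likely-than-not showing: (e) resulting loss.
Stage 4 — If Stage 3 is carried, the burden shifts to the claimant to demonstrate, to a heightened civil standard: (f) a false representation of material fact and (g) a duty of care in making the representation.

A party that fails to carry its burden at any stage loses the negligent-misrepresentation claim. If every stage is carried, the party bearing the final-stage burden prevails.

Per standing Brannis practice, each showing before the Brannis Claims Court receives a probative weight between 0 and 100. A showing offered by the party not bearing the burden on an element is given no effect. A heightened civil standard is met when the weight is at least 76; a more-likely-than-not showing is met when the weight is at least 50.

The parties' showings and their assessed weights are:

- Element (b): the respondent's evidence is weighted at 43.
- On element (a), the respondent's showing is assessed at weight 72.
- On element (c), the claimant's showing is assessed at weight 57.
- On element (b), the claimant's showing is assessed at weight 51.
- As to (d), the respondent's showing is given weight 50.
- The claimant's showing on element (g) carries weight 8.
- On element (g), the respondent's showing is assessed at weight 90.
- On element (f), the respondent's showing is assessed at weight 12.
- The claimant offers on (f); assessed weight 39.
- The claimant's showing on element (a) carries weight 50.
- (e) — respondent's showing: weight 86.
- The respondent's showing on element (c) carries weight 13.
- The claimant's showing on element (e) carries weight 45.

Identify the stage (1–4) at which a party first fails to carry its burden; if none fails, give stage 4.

Stage 1 — burden on claimant; standard: a more-likely-than-not showing (weight is at least 50).
    (a): 50 (respondent's 72 disregarded) ≥ 50 [met]
    (b): 51 (respondent's 43 disregarded) ≥ 50 [met]
    (c): 57 (respondent's 13 disregarded) ≥ 50 [met]
  All elements met. The burden passes to the respondent.
Stage 2 — burden on respondent; standard: a more-likely-than-not showing (weight is at least 50).
    (d): 50 ≥ 50 [met]
  All elements met. The burden passes to the claimant.
Stage 3 — burden on claimant; standard: a more-likely-than-not showing (weight is at least 50).
    (e): 45 (respondent's 86 disregarded) < 50 [not met]
  Stage 3 not carried; the claimant fails its burden.
The analysis ends at Stage 3; the respondent prevails.

stage 3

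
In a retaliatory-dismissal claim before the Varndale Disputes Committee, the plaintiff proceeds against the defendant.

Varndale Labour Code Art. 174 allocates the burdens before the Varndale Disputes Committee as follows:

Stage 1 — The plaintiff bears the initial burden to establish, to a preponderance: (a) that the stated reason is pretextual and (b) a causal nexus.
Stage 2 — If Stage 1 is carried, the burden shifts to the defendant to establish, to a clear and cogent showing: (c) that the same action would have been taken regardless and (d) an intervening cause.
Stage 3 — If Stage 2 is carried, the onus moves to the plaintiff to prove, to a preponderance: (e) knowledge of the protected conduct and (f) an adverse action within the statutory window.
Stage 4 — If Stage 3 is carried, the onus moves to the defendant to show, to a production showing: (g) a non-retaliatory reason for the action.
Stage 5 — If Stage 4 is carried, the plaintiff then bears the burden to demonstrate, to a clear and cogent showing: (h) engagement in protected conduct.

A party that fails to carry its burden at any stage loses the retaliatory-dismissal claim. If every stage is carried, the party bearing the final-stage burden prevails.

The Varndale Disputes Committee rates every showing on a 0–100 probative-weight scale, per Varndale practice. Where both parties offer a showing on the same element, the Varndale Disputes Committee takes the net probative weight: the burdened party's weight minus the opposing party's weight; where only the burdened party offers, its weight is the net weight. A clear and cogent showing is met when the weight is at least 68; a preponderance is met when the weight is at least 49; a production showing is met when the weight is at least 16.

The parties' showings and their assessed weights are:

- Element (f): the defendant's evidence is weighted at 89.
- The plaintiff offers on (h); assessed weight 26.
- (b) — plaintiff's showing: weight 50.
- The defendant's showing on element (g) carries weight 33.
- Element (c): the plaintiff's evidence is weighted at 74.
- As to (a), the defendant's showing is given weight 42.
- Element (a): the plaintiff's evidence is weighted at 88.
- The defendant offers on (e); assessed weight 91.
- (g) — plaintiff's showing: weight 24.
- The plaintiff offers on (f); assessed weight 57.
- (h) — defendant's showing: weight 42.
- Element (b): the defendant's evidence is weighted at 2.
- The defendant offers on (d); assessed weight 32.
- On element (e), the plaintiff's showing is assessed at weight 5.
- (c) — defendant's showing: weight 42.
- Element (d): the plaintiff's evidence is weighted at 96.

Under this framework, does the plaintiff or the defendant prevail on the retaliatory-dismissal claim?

defendant

Stage 1 (plaintiff, a preponderance, weight is at least 49): (a) net 88−42=46 < 49 — fails; (b) net 50−2=48 < 49 — fails.
  The plaintiff does not carry Stage 1.
The defendant prevails.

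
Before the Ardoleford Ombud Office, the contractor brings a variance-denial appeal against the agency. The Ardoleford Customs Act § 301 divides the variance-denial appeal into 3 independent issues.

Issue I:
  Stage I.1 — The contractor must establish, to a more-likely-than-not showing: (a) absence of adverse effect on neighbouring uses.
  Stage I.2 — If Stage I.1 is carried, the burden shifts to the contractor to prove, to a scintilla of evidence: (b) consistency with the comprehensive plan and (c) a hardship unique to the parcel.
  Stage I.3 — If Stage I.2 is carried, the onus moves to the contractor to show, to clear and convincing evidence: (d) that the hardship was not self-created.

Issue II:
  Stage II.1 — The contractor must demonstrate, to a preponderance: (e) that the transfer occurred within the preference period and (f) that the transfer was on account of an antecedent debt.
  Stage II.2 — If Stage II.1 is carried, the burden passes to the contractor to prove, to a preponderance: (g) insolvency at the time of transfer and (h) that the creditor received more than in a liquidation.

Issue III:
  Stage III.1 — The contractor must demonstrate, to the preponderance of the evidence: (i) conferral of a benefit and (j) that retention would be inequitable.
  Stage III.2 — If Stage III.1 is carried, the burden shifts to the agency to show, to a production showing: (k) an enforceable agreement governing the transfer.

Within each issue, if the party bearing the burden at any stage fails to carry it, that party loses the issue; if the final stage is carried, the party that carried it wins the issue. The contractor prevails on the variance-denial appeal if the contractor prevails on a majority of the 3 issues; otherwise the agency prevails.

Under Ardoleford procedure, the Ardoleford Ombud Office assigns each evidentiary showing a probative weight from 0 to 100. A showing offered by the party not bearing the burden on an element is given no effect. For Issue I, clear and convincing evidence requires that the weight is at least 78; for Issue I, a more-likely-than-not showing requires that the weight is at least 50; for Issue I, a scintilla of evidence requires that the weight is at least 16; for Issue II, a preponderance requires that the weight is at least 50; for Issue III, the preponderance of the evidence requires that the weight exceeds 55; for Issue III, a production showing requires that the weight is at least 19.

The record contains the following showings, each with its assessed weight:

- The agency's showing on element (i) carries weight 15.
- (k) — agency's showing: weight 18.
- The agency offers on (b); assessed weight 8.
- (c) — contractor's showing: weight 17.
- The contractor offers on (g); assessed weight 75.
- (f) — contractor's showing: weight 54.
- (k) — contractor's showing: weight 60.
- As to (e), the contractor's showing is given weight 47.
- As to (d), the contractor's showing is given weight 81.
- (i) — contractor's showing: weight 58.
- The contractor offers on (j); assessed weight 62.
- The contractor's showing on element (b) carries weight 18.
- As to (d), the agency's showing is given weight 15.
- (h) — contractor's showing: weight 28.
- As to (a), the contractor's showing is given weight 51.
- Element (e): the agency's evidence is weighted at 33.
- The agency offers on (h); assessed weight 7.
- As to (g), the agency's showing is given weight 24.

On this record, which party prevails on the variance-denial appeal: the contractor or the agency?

contractor

— Issue I —
Stage I.1 (contractor, a more-likely-than-not showing, weight is at least 50): (a) 51 ≥ 50 — meets.
  All elements met. The contractor retains the burden for Stage I.2.
Stage I.2 (contractor, a scintilla of evidence, weight is at least 16): (b) 18 (agency's 8 disregarded) ≥ 16 — meets; (c) 17 ≥ 16 — meets.
  Stage I.2 is satisfied; the contractor continues to bear the burden.
Stage I.3 (contractor, clear and convincing evidence, weight is at least 78): (d) 81 (agency's 15 disregarded) ≥ 78 — meets.
  The contractor carries the last stage.
Every stage carried; the contractor prevails on this issue.
— Issue II —
Stage II.1 (contractor, a preponderance, weight is at least 50): (e) 47 (agency's 33 disregarded) < 50 — fails; (f) 54 ≥ 50 — meets.
  Stage II.1 not carried; the contractor fails its burden.
So the agency prevails on this issue.
— Issue III —
Stage III.1 (contractor, the preponderance of the evidence, weight exceeds 55): (i) 58 (agency's 15 disregarded) > 55 — meets; (j) 62 > 55 — meets.
  All elements met. The burden passes to the agency.
Stage III.2 (agency, a production showing, weight is at least 19): (k) 18 (contractor's 60 disregarded) < 19 — fails.
  Stage III.2 not carried; the agency fails its burden.
So the contractor prevails on this issue.
Per-issue: Issue I → contractor; Issue II → agency; Issue III → contractor. The contractor must prevail on a majority of issues; overall, the contractor prevails.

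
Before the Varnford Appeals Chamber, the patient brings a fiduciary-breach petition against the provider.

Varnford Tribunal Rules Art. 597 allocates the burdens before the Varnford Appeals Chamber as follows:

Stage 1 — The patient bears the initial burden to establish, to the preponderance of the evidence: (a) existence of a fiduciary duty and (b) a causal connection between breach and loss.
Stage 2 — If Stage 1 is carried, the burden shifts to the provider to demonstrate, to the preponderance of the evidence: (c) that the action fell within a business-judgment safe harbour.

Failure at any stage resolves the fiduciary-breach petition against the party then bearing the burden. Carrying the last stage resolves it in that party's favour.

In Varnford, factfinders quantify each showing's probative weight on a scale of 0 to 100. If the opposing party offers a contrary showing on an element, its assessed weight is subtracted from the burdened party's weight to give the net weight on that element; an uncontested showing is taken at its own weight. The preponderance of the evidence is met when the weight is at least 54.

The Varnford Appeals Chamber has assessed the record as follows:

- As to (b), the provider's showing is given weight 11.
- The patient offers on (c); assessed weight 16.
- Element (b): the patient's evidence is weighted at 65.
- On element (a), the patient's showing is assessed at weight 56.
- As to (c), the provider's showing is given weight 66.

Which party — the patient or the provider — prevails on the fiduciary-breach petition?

patient

At Stage 1 the patient must meet the preponderance of the evidence (weight is at least 54): on (a) the weight is 56, ≥ 54, so (a) meets the standard; on (b) the weight is 65 less the opposing 11 gives net 54, ≥ 54, so (b) meets the standard.
  All elements met. The burden passes to the provider.
At Stage 2 the provider must meet the preponderance of the evidence (weight is at least 54): on (c) the weight is 66 less the opposing 16 gives net 50, < 54, so (c) does not meet the standard.
  The provider does not carry Stage 2.
The patient prevails.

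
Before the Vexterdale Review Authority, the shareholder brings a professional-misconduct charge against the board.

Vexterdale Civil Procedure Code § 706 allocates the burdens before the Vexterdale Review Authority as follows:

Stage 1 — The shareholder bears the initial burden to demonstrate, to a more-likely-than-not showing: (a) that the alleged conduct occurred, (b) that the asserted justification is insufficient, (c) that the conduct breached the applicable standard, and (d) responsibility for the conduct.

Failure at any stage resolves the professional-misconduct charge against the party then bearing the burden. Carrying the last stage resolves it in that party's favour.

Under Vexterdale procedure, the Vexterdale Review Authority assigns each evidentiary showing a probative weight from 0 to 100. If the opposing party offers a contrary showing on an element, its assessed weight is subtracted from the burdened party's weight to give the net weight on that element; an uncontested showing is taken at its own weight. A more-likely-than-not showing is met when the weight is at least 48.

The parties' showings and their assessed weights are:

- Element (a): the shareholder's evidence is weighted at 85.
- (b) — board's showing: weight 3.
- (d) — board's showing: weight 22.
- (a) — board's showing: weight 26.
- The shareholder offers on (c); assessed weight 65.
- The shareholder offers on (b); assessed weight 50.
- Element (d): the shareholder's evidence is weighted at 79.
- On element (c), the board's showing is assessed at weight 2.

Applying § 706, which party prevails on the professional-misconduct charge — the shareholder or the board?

board

Stage 1 — burden on shareholder; standard: a more-likely-than-not showing (weight is at least 48).
    (a): 85 − 26 = 59 ≥ 48 [met]
    (b): 50 − 3 = 47 < 48 [not met]
    (c): 65 − 2 = 63 ≥ 48 [met]
    (d): 79 − 22 = 57 ≥ 48 [met]
  Stage 1 not carried; the shareholder fails its burden.
The analysis ends at Stage 1; the board prevails.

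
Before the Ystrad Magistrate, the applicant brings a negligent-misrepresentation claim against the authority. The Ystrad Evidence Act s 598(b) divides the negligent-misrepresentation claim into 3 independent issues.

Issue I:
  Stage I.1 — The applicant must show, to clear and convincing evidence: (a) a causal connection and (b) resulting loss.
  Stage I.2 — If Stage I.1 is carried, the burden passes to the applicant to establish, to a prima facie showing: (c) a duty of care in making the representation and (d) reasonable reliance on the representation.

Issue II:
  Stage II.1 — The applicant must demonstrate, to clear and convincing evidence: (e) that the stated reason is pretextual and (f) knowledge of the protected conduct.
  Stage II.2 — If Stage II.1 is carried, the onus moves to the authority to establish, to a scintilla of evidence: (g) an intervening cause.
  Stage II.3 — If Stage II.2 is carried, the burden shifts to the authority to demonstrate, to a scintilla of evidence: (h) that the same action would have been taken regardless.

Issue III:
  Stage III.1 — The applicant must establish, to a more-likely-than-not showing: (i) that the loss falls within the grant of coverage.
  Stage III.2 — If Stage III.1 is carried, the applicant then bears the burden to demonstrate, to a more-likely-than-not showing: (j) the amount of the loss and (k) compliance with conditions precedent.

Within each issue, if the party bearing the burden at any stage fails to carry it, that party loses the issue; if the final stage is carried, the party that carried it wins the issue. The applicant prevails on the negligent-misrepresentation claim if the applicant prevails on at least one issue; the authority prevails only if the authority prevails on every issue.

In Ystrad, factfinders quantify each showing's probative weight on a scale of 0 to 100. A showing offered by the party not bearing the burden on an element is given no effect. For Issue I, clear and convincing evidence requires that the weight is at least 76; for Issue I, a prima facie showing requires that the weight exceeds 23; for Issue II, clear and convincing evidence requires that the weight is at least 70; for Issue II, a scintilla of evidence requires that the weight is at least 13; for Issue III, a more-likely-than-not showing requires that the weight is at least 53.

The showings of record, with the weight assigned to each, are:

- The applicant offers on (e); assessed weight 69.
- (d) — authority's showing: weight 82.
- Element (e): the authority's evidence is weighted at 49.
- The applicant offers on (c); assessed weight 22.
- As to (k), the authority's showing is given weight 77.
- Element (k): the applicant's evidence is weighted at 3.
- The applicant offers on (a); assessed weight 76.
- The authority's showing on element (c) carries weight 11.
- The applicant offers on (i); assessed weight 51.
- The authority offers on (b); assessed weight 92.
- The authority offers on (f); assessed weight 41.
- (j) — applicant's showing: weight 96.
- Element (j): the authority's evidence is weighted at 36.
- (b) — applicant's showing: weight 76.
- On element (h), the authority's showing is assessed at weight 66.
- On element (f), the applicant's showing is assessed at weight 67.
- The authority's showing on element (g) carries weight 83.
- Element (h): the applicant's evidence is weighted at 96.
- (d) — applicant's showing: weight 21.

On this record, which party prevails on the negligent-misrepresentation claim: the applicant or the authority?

— Issue I —
Stage I.1 (applicant, clear and convincing evidence, weight is at least 76): (a) 76 ≥ 76 — meets; (b) 76 (authority's 92 disregarded) ≥ 76 — meets.
  Stage I.1 is satisfied; the applicant continues to bear the burden.
Stage I.2 (applicant, a prima facie showing, weight exceeds 23): (c) 22 (authority's 11 disregarded) ≤ 23 — fails; (d) 21 (authority's 82 disregarded) ≤ 23 — fails.
  The applicant does not carry Stage I.2.
The analysis ends at Stage I.2; the authority prevails on this issue.
— Issue II —
At Stage II.1 the applicant must meet clear and convincing evidence (weight is at least 70): on (e) the weight is 69 (the authority's 49 is given no effect), < 70, so (e) does not meet the standard; on (f) the weight is 67 (the authority's 41 is given no effect), which does not reach 70, so (f) does not meet the standard.
  The applicant does not carry Stage II.1.
So the authority prevails on this issue.
— Issue III —
At Stage III.1 the applicant must meet a more-likely-than-not showing (weight is at least 53): on (i) the weight is 51, which does not reach 53, so (i) does not meet the standard.
  Not every element is met, so the applicant fails to carry Stage III.1.
The analysis ends at Stage III.1; the authority prevails on this issue.
Per-issue: Issue I → authority; Issue II → authority; Issue III → authority. The applicant must prevail on at least one issue; overall, the authority prevails.

authority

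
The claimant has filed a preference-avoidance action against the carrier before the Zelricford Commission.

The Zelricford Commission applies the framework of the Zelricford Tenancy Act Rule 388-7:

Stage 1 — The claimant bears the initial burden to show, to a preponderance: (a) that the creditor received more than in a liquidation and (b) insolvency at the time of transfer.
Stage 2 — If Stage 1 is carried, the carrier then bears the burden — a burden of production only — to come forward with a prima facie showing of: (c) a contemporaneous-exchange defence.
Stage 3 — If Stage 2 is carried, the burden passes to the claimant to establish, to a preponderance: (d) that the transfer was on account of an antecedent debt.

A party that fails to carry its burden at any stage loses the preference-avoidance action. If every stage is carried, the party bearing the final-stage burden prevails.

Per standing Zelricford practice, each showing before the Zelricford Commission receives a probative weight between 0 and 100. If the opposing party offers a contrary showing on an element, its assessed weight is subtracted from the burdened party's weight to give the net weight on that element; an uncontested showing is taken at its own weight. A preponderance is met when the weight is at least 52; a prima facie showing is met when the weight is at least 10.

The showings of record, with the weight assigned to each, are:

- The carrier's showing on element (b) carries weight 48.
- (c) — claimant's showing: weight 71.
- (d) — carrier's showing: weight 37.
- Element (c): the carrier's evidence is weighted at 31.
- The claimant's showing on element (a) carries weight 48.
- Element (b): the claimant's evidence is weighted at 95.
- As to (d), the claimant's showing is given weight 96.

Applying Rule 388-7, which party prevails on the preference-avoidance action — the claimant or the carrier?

carrier

Stage 1 — burden on claimant; standard: a preponderance (weight is at least 52).
    (a): 48 < 52 [not met]
    (b): 95 − 48 = 47 < 52 [not met]
  The claimant does not carry Stage 1.
The analysis ends at Stage 1; the carrier prevails.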